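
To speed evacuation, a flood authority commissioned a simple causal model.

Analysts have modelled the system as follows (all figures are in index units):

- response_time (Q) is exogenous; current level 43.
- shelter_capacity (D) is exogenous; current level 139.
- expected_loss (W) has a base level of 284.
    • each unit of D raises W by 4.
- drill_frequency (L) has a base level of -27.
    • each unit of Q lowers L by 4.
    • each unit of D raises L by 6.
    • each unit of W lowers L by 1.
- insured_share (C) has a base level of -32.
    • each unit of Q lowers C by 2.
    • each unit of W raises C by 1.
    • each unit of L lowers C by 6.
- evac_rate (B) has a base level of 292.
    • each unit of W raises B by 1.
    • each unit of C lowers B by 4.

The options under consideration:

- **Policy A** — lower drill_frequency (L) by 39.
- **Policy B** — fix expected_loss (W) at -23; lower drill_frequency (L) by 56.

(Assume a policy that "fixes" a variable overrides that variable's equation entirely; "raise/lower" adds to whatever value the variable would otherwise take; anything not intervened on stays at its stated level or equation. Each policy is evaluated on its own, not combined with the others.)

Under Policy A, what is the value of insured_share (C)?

2186

Policy A (L − 39):
  Q = 43
  D = 139
  W = 284 + 4·139 = 840
  L = -27 − 4·43 + 6·139 − 840 (−39 from intervention) = -244
  C = -32 − 2·43 + 840 − 6·(-244) = 2186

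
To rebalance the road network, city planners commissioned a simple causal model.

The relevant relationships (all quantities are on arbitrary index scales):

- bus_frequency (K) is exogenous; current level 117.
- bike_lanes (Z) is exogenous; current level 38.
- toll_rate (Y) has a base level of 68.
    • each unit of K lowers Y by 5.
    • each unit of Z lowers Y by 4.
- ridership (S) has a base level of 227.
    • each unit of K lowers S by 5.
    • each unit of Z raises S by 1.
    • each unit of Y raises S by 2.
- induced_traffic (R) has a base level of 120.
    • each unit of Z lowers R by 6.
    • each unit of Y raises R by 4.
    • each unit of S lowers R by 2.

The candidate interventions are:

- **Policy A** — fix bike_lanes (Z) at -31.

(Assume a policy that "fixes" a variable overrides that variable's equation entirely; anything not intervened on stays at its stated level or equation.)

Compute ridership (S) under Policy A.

Policy A (Z := -31):
  K = 117
  Z = -31
  Y = 68 − 5·117 − 4·(-31) = -393
  S = 227 − 5·117 + (-31) + 2·(-393) = -1175

-1175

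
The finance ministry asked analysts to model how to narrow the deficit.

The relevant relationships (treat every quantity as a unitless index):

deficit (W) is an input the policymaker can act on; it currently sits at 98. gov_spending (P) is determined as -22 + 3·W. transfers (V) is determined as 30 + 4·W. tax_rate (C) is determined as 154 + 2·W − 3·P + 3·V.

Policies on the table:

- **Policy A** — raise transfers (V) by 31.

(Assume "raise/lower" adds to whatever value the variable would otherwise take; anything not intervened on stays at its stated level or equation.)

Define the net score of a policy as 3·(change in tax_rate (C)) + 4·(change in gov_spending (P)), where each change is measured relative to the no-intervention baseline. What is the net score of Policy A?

279

Baseline:
  W = 98
  P = -22 + 3·98 = 272
  V = 30 + 4·98 = 422
  C = 154 + 2·98 − 3·272 + 3·422 = 800
Policy A (V + 31):
  W = 98
  P = -22 + 3·98 = 272
  V = 30 + 4·98 (+31 from intervention) = 453
  C = 154 + 2·98 − 3·272 + 3·453 = 893
ΔC = 893 − 800 = 93; ΔP = 272 − 272 = 0
Score = 3·93 + 4·0 = 279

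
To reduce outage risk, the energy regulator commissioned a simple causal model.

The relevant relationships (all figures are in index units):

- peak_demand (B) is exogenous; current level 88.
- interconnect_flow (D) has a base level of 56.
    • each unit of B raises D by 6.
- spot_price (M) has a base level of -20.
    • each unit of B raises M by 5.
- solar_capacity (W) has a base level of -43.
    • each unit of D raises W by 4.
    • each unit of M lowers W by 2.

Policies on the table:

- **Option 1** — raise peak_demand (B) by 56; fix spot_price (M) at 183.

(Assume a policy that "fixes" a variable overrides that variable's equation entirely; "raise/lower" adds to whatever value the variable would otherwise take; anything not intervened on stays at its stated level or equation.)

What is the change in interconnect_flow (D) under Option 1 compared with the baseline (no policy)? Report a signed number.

Baseline:
  B = 88
  D = 56 + 6·88 = 584
Option 1 (B + 56, M := 183):
  B = 88 + 56 = 144
  D = 56 + 6·144 = 920
Change in D: 920 − 584 = 336

336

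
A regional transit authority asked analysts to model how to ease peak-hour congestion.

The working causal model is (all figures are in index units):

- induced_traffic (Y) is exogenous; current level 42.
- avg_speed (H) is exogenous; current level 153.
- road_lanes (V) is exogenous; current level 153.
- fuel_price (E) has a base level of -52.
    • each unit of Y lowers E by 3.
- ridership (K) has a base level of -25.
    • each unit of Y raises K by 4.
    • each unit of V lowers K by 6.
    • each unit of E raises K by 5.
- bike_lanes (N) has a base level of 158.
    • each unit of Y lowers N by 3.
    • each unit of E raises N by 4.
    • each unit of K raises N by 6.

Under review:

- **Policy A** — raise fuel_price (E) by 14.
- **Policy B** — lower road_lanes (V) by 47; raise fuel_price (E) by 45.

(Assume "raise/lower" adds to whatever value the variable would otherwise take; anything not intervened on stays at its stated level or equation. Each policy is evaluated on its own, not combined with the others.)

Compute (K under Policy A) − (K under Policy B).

-437

Policy A (E + 14):
  Y = 42
  V = 153
  E = -52 − 3·42 (+14 from intervention) = -164
  K = -25 + 4·42 − 6·153 + 5·(-164) = -1595
Policy B (V − 47, E + 45):
  Y = 42
  V = 153 − 47 = 106
  E = -52 − 3·42 (+45 from intervention) = -133
  K = -25 + 4·42 − 6·106 + 5·(-133) = -1158
K: -1595 − (-1158) = -437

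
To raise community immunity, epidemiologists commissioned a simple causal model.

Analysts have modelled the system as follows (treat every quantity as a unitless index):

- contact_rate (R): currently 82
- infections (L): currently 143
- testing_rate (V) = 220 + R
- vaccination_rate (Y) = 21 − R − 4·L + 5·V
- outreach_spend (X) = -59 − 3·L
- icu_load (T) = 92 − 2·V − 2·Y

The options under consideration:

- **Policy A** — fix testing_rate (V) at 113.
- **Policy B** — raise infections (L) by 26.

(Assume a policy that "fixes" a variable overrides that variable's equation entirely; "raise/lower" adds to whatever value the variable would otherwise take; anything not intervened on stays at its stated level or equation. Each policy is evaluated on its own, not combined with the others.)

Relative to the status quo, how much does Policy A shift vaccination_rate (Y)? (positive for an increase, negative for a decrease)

Baseline:
  R = 82
  L = 143
  V = 220 + 82 = 302
  Y = 21 − 82 − 4·143 + 5·302 = 877
Policy A (V := 113):
  R = 82
  L = 143
  V = 113
  Y = 21 − 82 − 4·143 + 5·113 = -68
Change in Y: -68 − 877 = -945

-945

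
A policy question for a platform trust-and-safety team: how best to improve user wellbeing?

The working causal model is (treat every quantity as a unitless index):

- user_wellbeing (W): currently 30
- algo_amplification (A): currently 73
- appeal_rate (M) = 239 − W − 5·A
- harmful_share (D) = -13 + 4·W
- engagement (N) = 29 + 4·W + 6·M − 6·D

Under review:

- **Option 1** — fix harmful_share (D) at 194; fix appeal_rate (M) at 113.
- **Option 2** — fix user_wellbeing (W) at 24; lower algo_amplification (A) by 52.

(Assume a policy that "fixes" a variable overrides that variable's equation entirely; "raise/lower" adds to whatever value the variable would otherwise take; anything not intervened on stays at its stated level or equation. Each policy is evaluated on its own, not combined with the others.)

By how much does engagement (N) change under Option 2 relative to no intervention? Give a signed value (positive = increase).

Baseline:
  W = 30
  A = 73
  M = 239 − 30 − 5·73 = -156
  D = -13 + 4·30 = 107
  N = 29 + 4·30 + 6·(-156) − 6·107 = -1429
Option 2 (W := 24, A − 52):
  W = 24
  A = 73 − 52 = 21
  M = 239 − 24 − 5·21 = 110
  D = -13 + 4·24 = 83
  N = 29 + 4·24 + 6·110 − 6·83 = 287
Change in N: 287 − (-1429) = 1716

1716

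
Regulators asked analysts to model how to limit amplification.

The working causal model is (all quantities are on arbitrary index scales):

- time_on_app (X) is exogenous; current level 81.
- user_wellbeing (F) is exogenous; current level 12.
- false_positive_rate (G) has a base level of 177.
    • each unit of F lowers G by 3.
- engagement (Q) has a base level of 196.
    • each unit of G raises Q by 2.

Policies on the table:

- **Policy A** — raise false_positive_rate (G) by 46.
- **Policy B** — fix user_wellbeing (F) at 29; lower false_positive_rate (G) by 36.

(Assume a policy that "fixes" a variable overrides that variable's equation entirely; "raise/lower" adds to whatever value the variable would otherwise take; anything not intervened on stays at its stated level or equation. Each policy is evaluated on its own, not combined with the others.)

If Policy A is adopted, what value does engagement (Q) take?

570

Policy A (G + 46):
  F = 12
  G = 177 − 3·12 (+46 from intervention) = 187
  Q = 196 + 2·187 = 570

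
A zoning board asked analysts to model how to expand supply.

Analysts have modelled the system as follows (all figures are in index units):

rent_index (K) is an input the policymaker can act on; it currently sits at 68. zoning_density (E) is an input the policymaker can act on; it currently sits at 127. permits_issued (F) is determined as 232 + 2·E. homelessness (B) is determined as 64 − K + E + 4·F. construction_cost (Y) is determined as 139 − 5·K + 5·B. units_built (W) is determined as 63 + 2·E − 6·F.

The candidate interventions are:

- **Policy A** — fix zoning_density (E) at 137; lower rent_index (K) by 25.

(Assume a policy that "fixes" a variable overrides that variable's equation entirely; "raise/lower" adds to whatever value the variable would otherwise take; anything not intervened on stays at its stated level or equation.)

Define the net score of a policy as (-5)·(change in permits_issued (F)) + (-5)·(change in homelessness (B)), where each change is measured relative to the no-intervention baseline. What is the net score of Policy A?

Baseline:
  K = 68
  E = 127
  F = 232 + 2·127 = 486
  B = 64 − 68 + 127 + 4·486 = 2067
Policy A (E := 137, K − 25):
  K = 68 − 25 = 43
  E = 137
  F = 232 + 2·137 = 506
  B = 64 − 43 + 137 + 4·506 = 2182
ΔF = 506 − 486 = 20; ΔB = 2182 − 2067 = 115
Score = (-5)·20 + (-5)·115 = -675

-675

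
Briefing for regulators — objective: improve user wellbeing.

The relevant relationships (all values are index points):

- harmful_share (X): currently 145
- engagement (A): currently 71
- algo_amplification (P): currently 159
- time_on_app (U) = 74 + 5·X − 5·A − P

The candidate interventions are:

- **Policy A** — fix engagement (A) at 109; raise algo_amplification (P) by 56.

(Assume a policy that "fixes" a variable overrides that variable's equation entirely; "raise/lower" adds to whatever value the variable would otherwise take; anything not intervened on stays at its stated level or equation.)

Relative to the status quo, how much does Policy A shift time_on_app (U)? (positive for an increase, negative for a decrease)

Baseline:
  X = 145
  A = 71
  P = 159
  U = 74 + 5·145 − 5·71 − 159 = 285
Policy A (A := 109, P + 56):
  X = 145
  A = 109
  P = 159 + 56 = 215
  U = 74 + 5·145 − 5·109 − 215 = 39
Change in U: 39 − 285 = -246

-246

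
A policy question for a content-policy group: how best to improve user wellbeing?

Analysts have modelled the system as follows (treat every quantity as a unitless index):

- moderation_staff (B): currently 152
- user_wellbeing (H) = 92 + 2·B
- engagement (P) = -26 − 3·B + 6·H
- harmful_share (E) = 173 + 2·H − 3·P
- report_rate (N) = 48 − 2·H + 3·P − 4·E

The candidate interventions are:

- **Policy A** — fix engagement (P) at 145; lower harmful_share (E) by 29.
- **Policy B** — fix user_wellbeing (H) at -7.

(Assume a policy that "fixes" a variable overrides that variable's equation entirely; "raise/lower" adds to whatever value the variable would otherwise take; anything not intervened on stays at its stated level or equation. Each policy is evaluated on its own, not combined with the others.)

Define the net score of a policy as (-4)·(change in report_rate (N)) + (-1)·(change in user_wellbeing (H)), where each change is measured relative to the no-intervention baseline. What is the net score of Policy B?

129363

Baseline:
  B = 152
  H = 92 + 2·152 = 396
  P = -26 − 3·152 + 6·396 = 1894
  E = 173 + 2·396 − 3·1894 = -4717
  N = 48 − 2·396 + 3·1894 − 4·(-4717) = 23806
Policy B (H := -7):
  B = 152
  H = -7
  P = -26 − 3·152 + 6·(-7) = -524
  E = 173 + 2·(-7) − 3·(-524) = 1731
  N = 48 − 2·(-7) + 3·(-524) − 4·1731 = -8434
ΔN = -8434 − 23806 = -32240; ΔH = -7 − 396 = -403
Score = (-4)·(-32240) + (-1)·(-403) = 129363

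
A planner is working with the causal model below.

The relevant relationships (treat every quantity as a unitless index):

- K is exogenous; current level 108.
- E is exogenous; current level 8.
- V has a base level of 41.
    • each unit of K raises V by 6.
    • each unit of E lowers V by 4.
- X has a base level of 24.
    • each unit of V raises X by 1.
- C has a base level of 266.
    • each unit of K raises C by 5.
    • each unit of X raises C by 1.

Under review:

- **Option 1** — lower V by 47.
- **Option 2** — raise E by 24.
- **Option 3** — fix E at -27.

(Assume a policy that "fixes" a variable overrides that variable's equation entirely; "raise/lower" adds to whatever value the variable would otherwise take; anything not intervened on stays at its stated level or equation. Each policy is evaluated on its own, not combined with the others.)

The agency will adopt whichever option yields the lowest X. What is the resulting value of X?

585

Option 1 (V − 47):
  K = 108
  E = 8
  V = 41 + 6·108 − 4·8 (−47 from intervention) = 610
  X = 24 + 610 = 634
Option 2 (E + 24):
  K = 108
  E = 8 + 24 = 32
  V = 41 + 6·108 − 4·32 = 561
  X = 24 + 561 = 585
Option 3 (E := -27):
  K = 108
  E = -27
  V = 41 + 6·108 − 4·(-27) = 797
  X = 24 + 797 = 821
Comparing — Option 1: X=634, Option 2: X=585, Option 3: X=821. Lowest is 585 (Option 2).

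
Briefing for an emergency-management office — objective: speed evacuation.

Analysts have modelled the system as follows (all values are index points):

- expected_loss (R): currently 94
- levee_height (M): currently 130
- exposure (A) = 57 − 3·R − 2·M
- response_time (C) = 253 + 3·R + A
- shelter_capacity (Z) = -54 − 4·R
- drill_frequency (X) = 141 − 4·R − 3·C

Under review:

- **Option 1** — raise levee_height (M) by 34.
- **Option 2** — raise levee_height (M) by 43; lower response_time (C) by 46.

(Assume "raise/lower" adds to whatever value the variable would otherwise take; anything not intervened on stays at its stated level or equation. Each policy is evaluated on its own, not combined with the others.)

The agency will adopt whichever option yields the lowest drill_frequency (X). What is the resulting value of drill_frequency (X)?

-181

Option 1 (M + 34):
  R = 94
  M = 130 + 34 = 164
  A = 57 − 3·94 − 2·164 = -553
  C = 253 + 3·94 + (-553) = -18
  X = 141 − 4·94 − 3·(-18) = -181
Option 2 (M + 43, C − 46):
  R = 94
  M = 130 + 43 = 173
  A = 57 − 3·94 − 2·173 = -571
  C = 253 + 3·94 + (-571) (−46 from intervention) = -82
  X = 141 − 4·94 − 3·(-82) = 11
Comparing — Option 1: X=-181, Option 2: X=11. Lowest is -181 (Option 1).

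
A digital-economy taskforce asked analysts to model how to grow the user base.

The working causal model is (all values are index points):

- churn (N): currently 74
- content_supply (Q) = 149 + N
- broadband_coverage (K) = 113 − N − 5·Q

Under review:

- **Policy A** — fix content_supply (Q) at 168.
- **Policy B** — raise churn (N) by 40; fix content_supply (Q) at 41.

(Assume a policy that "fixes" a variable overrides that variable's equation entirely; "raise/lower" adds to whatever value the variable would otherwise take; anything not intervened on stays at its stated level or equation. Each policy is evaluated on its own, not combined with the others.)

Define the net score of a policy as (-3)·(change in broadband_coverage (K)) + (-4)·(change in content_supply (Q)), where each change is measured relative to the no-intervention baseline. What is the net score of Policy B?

Baseline:
  N = 74
  Q = 149 + 74 = 223
  K = 113 − 74 − 5·223 = -1076
Policy B (N + 40, Q := 41):
  N = 74 + 40 = 114
  Q = 41
  K = 113 − 114 − 5·41 = -206
ΔK = -206 − (-1076) = 870; ΔQ = 41 − 223 = -182
Score = (-3)·870 + (-4)·(-182) = -1882

-1882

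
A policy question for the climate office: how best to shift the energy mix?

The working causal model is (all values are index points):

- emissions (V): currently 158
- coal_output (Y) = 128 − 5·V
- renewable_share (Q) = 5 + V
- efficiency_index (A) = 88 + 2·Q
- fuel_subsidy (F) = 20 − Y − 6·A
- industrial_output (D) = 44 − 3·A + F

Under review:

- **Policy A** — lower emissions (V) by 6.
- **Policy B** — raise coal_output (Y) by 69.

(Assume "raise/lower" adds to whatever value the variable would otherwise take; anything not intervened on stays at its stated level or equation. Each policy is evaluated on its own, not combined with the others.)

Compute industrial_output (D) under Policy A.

Policy A (V − 6):
  V = 158 − 6 = 152
  Y = 128 − 5·152 = -632
  Q = 5 + 152 = 157
  A = 88 + 2·157 = 402
  F = 20 − (-632) − 6·402 = -1760
  D = 44 − 3·402 + (-1760) = -2922

-2922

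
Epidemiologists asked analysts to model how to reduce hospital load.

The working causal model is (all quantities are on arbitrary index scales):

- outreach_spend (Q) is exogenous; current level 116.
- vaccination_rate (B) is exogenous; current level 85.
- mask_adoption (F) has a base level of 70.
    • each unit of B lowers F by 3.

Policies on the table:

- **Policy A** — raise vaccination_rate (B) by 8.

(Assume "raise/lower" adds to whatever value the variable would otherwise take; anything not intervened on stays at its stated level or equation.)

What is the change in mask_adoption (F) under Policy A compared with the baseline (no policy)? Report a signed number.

Baseline:
  B = 85
  F = 70 − 3·85 = -185
Policy A (B + 8):
  B = 85 + 8 = 93
  F = 70 − 3·93 = -209
Change in F: -209 − (-185) = -24

-24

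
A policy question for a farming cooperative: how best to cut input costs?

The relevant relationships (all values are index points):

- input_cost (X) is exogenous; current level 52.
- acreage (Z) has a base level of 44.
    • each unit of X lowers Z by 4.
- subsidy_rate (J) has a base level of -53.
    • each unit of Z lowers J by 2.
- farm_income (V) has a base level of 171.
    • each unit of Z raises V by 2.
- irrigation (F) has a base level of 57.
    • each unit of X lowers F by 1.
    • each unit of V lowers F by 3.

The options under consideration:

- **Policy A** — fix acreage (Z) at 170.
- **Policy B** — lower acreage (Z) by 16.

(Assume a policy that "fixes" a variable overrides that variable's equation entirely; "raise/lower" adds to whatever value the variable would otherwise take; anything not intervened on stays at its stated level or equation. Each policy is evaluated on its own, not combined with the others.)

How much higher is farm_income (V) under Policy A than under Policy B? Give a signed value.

Policy A (Z := 170):
  X = 52
  Z = 170
  V = 171 + 2·170 = 511
Policy B (Z − 16):
  X = 52
  Z = 44 − 4·52 (−16 from intervention) = -180
  V = 171 + 2·(-180) = -189
V: 511 − (-189) = 700

700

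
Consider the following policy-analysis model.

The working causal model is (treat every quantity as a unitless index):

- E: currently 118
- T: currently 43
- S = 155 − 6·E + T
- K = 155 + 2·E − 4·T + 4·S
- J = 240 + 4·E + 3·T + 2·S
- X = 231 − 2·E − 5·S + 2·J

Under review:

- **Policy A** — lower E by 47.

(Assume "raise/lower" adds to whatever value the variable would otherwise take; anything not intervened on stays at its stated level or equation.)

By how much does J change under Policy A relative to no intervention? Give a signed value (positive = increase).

Baseline:
  E = 118
  T = 43
  S = 155 − 6·118 + 43 = -510
  J = 240 + 4·118 + 3·43 + 2·(-510) = -179
Policy A (E − 47):
  E = 118 − 47 = 71
  T = 43
  S = 155 − 6·71 + 43 = -228
  J = 240 + 4·71 + 3·43 + 2·(-228) = 197
Change in J: 197 − (-179) = 376

376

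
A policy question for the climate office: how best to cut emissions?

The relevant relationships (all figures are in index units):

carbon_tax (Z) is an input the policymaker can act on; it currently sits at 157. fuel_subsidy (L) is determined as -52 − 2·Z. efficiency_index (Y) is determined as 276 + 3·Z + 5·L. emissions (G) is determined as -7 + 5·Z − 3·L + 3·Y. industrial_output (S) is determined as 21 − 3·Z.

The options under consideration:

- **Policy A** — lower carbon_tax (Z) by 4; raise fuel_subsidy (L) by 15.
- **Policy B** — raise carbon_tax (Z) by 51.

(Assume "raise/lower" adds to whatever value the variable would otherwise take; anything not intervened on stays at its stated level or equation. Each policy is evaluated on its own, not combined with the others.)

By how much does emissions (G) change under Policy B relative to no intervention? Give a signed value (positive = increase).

-510

Baseline:
  Z = 157
  L = -52 − 2·157 = -366
  Y = 276 + 3·157 + 5·(-366) = -1083
  G = -7 + 5·157 − 3·(-366) + 3·(-1083) = -1373
Policy B (Z + 51):
  Z = 157 + 51 = 208
  L = -52 − 2·208 = -468
  Y = 276 + 3·208 + 5·(-468) = -1440
  G = -7 + 5·208 − 3·(-468) + 3·(-1440) = -1883
Change in G: -1883 − (-1373) = -510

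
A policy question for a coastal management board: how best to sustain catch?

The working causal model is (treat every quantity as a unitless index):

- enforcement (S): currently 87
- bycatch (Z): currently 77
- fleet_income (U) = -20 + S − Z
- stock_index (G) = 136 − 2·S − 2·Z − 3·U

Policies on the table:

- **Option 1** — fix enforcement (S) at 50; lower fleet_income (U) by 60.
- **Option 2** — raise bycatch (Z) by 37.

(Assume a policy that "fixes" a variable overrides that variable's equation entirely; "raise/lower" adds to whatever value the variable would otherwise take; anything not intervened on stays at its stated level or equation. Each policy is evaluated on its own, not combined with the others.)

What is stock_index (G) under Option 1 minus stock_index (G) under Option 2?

328

Option 1 (S := 50, U − 60):
  S = 50
  Z = 77
  U = -20 + 50 − 77 (−60 from intervention) = -107
  G = 136 − 2·50 − 2·77 − 3·(-107) = 203
Option 2 (Z + 37):
  S = 87
  Z = 77 + 37 = 114
  U = -20 + 87 − 114 = -47
  G = 136 − 2·87 − 2·114 − 3·(-47) = -125
G: 203 − (-125) = 328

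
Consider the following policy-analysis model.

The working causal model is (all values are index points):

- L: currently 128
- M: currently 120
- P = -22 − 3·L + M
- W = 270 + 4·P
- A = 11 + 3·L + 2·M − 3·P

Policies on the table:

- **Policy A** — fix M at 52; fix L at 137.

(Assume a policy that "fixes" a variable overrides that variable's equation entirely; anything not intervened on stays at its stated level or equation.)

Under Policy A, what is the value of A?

1669

Policy A (M := 52, L := 137):
  L = 137
  M = 52
  P = -22 − 3·137 + 52 = -381
  A = 11 + 3·137 + 2·52 − 3·(-381) = 1669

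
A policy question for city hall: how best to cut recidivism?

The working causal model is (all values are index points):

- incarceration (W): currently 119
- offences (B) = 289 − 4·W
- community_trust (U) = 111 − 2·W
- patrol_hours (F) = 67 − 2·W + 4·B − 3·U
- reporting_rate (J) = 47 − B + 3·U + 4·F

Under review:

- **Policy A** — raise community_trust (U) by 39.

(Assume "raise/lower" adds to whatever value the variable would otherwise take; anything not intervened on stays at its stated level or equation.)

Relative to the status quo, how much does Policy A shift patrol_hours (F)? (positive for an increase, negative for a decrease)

Baseline:
  W = 119
  B = 289 − 4·119 = -187
  U = 111 − 2·119 = -127
  F = 67 − 2·119 + 4·(-187) − 3·(-127) = -538
Policy A (U + 39):
  W = 119
  B = 289 − 4·119 = -187
  U = 111 − 2·119 (+39 from intervention) = -88
  F = 67 − 2·119 + 4·(-187) − 3·(-88) = -655
Change in F: -655 − (-538) = -117

-117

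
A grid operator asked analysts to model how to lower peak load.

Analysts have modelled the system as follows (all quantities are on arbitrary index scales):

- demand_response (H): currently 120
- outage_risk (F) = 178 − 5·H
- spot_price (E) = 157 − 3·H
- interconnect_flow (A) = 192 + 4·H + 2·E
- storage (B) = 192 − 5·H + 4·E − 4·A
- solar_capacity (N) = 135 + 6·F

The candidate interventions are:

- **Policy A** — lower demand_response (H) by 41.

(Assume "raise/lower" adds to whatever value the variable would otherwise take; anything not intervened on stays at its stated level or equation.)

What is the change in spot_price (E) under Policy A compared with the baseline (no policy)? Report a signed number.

Baseline:
  H = 120
  E = 157 − 3·120 = -203
Policy A (H − 41):
  H = 120 − 41 = 79
  E = 157 − 3·79 = -80
Change in E: -80 − (-203) = 123

123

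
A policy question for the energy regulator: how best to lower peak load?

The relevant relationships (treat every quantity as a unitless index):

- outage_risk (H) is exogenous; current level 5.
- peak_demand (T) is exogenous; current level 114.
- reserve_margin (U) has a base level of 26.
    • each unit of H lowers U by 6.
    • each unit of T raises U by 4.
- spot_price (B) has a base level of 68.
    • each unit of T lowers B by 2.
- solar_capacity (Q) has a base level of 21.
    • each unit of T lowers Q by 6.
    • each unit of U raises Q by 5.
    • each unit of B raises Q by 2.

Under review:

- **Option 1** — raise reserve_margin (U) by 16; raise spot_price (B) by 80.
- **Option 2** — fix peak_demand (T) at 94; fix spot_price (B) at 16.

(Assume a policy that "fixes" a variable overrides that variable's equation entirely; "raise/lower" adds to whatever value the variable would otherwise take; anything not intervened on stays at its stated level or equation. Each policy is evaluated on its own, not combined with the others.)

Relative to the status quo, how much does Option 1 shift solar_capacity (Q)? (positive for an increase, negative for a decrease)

Baseline:
  H = 5
  T = 114
  U = 26 − 6·5 + 4·114 = 452
  B = 68 − 2·114 = -160
  Q = 21 − 6·114 + 5·452 + 2·(-160) = 1277
Option 1 (U + 16, B + 80):
  H = 5
  T = 114
  U = 26 − 6·5 + 4·114 (+16 from intervention) = 468
  B = 68 − 2·114 (+80 from intervention) = -80
  Q = 21 − 6·114 + 5·468 + 2·(-80) = 1517
Change in Q: 1517 − 1277 = 240

240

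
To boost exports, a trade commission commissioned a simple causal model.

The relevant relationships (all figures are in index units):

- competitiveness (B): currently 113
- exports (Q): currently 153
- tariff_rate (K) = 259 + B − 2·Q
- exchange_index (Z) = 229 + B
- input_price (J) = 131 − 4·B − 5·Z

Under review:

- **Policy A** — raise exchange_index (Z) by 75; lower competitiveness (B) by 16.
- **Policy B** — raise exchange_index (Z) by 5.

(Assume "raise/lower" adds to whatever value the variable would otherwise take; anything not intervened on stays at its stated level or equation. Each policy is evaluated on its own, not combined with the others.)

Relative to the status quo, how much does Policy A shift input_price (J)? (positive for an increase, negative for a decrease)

-231

Baseline:
  B = 113
  Z = 229 + 113 = 342
  J = 131 − 4·113 − 5·342 = -2031
Policy A (Z + 75, B − 16):
  B = 113 − 16 = 97
  Z = 229 + 97 (+75 from intervention) = 401
  J = 131 − 4·97 − 5·401 = -2262
Change in J: -2262 − (-2031) = -231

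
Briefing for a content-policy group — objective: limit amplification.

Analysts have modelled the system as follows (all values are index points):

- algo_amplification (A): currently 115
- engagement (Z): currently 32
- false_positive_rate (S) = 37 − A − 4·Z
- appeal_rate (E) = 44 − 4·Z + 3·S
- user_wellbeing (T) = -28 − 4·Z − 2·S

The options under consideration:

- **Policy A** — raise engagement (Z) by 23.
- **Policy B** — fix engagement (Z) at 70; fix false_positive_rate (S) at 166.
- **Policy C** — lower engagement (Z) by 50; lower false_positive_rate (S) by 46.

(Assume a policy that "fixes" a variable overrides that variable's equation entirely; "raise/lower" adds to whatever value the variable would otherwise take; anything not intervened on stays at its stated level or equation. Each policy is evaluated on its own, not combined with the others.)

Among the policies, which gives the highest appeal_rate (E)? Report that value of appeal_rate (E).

Policy A (Z + 23):
  A = 115
  Z = 32 + 23 = 55
  S = 37 − 115 − 4·55 = -298
  E = 44 − 4·55 + 3·(-298) = -1070
Policy B (Z := 70, S := 166):
  A = 115
  Z = 70
  S = 166
  E = 44 − 4·70 + 3·166 = 262
Policy C (Z − 50, S − 46):
  A = 115
  Z = 32 − 50 = -18
  S = 37 − 115 − 4·(-18) (−46 from intervention) = -52
  E = 44 − 4·(-18) + 3·(-52) = -40
Comparing — Policy A: E=-1070, Policy B: E=262, Policy C: E=-40. Highest is 262 (Policy B).

262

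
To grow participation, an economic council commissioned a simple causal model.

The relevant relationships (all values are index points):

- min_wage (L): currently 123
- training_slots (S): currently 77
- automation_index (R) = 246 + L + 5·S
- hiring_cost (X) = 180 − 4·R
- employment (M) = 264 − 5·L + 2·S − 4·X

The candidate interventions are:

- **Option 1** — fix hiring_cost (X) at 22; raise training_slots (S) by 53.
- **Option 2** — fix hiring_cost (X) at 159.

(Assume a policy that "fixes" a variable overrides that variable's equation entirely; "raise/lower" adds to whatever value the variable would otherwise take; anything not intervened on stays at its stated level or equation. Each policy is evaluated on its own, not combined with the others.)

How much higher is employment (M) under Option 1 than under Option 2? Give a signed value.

Option 1 (X := 22, S + 53):
  L = 123
  S = 77 + 53 = 130
  R = 246 + 123 + 5·130 = 1019
  X = 22
  M = 264 − 5·123 + 2·130 − 4·22 = -179
Option 2 (X := 159):
  L = 123
  S = 77
  R = 246 + 123 + 5·77 = 754
  X = 159
  M = 264 − 5·123 + 2·77 − 4·159 = -833
M: -179 − (-833) = 654

654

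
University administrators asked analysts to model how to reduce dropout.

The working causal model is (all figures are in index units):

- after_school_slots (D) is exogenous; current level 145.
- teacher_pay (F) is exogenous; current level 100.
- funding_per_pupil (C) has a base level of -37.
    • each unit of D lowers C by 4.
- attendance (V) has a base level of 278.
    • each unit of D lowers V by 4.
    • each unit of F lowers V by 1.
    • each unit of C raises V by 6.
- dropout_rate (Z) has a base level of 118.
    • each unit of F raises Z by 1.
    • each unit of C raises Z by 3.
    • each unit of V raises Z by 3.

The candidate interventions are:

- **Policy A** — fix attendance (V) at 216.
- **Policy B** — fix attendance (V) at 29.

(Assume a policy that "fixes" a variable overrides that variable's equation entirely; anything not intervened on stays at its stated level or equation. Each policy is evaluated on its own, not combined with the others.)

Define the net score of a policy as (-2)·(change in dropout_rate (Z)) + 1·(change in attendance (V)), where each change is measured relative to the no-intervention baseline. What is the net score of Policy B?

Baseline:
  D = 145
  F = 100
  C = -37 − 4·145 = -617
  V = 278 − 4·145 − 100 + 6·(-617) = -4104
  Z = 118 + 100 + 3·(-617) + 3·(-4104) = -13945
Policy B (V := 29):
  D = 145
  F = 100
  C = -37 − 4·145 = -617
  V = 29
  Z = 118 + 100 + 3·(-617) + 3·29 = -1546
ΔZ = -1546 − (-13945) = 12399; ΔV = 29 − (-4104) = 4133
Score = (-2)·12399 + 1·4133 = -20665

-20665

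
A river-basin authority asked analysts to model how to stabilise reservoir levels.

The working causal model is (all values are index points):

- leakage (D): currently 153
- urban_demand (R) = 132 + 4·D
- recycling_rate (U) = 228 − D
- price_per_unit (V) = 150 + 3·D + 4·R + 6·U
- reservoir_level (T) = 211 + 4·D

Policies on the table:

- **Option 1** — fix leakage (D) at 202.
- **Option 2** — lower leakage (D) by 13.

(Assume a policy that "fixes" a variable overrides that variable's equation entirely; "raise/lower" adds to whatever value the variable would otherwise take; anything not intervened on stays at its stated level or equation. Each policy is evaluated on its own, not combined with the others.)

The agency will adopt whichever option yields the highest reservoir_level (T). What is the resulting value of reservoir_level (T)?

1019

Option 1 (D := 202):
  D = 202
  T = 211 + 4·202 = 1019
Option 2 (D − 13):
  D = 153 − 13 = 140
  T = 211 + 4·140 = 771
Comparing — Option 1: T=1019, Option 2: T=771. Highest is 1019 (Option 1).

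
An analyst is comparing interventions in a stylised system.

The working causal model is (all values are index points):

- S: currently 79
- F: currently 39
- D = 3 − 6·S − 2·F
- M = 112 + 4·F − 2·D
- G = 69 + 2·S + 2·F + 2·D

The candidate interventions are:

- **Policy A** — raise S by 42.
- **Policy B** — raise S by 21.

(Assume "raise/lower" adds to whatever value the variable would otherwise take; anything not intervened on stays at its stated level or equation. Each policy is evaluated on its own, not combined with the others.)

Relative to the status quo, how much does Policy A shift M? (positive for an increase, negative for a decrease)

Baseline:
  S = 79
  F = 39
  D = 3 − 6·79 − 2·39 = -549
  M = 112 + 4·39 − 2·(-549) = 1366
Policy A (S + 42):
  S = 79 + 42 = 121
  F = 39
  D = 3 − 6·121 − 2·39 = -801
  M = 112 + 4·39 − 2·(-801) = 1870
Change in M: 1870 − 1366 = 504

504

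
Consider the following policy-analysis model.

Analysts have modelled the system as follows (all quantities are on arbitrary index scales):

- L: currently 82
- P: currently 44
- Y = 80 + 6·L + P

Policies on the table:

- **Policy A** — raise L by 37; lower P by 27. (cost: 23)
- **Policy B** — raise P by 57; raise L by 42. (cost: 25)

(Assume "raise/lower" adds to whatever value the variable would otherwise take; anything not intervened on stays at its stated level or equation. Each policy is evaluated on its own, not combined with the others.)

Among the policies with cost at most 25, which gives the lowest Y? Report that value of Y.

Policy A (L + 37, P − 27):
  L = 82 + 37 = 119
  P = 44 − 27 = 17
  Y = 80 + 6·119 + 17 = 811
Policy B (P + 57, L + 42):
  L = 82 + 42 = 124
  P = 44 + 57 = 101
  Y = 80 + 6·124 + 101 = 925
Comparing — Policy A: Y=811, Policy B: Y=925. Lowest is 811 (Policy A).

811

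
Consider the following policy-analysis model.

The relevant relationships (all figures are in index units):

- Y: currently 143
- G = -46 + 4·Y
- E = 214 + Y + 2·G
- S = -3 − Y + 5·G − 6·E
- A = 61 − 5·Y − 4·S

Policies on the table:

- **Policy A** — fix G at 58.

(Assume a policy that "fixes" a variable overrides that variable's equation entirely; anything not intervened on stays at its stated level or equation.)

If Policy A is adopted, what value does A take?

Policy A (G := 58):
  Y = 143
  G = 58
  E = 214 + 143 + 2·58 = 473
  S = -3 − 143 + 5·58 − 6·473 = -2694
  A = 61 − 5·143 − 4·(-2694) = 10122

10122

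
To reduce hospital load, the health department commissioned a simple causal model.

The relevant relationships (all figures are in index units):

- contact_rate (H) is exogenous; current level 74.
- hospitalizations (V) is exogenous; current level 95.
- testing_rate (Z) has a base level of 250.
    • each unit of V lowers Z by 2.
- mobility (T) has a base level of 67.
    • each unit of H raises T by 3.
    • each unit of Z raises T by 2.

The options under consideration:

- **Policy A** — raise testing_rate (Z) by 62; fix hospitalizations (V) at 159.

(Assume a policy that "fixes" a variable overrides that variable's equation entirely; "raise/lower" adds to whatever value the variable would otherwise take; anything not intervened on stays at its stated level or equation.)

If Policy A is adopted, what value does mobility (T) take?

277

Policy A (Z + 62, V := 159):
  H = 74
  V = 159
  Z = 250 − 2·159 (+62 from intervention) = -6
  T = 67 + 3·74 + 2·(-6) = 277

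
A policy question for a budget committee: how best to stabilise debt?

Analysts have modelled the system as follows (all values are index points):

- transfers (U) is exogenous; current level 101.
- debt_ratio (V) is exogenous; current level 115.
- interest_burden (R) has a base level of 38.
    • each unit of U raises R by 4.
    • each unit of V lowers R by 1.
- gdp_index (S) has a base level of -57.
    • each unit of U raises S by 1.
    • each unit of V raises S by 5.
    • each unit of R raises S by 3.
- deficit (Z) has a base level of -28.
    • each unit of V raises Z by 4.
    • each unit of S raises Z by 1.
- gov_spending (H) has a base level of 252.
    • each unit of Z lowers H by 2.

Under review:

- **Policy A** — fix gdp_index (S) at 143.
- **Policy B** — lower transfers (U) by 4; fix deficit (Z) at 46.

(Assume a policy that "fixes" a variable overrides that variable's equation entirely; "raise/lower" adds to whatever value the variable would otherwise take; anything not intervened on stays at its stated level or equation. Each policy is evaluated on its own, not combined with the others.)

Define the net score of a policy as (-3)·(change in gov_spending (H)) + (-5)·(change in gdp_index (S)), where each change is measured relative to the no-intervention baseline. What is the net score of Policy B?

Baseline:
  U = 101
  V = 115
  R = 38 + 4·101 − 115 = 327
  S = -57 + 101 + 5·115 + 3·327 = 1600
  Z = -28 + 4·115 + 1600 = 2032
  H = 252 − 2·2032 = -3812
Policy B (U − 4, Z := 46):
  U = 101 − 4 = 97
  V = 115
  R = 38 + 4·97 − 115 = 311
  S = -57 + 97 + 5·115 + 3·311 = 1548
  Z = 46
  H = 252 − 2·46 = 160
ΔH = 160 − (-3812) = 3972; ΔS = 1548 − 1600 = -52
Score = (-3)·3972 + (-5)·(-52) = -11656

-11656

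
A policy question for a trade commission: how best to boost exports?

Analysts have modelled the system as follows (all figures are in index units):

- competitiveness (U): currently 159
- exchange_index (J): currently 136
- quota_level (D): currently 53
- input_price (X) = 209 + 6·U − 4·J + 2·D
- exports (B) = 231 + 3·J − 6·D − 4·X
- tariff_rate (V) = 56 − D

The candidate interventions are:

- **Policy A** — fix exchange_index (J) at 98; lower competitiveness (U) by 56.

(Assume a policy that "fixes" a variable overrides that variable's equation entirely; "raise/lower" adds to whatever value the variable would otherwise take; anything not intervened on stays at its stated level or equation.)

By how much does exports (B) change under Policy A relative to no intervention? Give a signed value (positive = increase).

622

Baseline:
  U = 159
  J = 136
  D = 53
  X = 209 + 6·159 − 4·136 + 2·53 = 725
  B = 231 + 3·136 − 6·53 − 4·725 = -2579
Policy A (J := 98, U − 56):
  U = 159 − 56 = 103
  J = 98
  D = 53
  X = 209 + 6·103 − 4·98 + 2·53 = 541
  B = 231 + 3·98 − 6·53 − 4·541 = -1957
Change in B: -1957 − (-2579) = 622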